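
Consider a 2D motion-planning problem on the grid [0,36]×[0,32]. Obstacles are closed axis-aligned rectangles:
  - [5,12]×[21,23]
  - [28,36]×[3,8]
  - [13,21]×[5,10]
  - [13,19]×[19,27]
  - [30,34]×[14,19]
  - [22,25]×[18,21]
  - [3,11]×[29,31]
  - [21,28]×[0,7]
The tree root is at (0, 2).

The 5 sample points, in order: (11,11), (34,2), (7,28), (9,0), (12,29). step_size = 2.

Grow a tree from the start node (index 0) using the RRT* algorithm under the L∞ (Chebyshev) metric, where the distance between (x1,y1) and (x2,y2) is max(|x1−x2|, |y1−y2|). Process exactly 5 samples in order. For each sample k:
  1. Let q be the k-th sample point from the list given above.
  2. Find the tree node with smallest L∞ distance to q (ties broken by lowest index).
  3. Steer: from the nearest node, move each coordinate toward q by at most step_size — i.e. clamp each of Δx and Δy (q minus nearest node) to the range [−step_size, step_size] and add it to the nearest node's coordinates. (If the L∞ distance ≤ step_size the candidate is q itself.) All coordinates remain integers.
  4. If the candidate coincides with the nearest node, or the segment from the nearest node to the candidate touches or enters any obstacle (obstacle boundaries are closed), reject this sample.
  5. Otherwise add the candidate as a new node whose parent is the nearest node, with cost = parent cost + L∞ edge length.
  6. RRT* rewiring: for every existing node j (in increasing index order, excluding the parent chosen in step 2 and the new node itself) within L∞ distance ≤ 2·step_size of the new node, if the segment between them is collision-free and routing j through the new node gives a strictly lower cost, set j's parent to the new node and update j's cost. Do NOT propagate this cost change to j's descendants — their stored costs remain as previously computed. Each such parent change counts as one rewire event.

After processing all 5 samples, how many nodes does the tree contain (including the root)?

1. q=(11,11) nearest=0 d=11 new=(2,4) → add node 1 parent=0 cost=2
2. q=(34,2) nearest=1 d=32 new=(4,2) → add node 2 parent=1 cost=4
3. q=(7,28) nearest=1 d=24 new=(4,6) → add node 3 parent=1 cost=4
4. q=(9,0) nearest=2 d=5 new=(6,0) → add node 4 parent=2 cost=6
5. q=(12,29) nearest=3 d=23 new=(6,8) → add node 5 parent=3 cost=6

Node count: 6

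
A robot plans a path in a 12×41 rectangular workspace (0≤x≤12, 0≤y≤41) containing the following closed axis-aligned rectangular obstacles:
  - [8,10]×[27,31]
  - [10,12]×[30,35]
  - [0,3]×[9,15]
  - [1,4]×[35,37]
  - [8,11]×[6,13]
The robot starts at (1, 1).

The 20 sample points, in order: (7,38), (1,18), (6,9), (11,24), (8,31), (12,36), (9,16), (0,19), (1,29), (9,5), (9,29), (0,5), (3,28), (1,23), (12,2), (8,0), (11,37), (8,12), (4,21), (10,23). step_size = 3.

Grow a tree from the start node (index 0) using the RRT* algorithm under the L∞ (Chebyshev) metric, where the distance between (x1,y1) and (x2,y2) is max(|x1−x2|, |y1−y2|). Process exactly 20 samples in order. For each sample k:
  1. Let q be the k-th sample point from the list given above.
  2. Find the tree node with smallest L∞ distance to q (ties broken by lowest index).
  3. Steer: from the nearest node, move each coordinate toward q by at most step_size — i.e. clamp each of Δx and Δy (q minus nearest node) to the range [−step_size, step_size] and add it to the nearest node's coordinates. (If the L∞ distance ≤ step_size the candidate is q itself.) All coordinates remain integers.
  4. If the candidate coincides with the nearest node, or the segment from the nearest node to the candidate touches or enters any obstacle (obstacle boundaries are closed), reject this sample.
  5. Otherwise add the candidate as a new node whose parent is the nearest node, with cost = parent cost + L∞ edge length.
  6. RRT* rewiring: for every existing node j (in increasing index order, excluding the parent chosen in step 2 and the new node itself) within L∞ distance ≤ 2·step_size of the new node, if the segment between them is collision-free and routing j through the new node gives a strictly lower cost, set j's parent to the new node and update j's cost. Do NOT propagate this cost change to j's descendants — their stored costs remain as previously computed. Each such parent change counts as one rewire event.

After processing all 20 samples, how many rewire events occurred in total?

1. q=(7,38) nearest=0 d=37 new=(4,4) → add node 1 parent=0 cost=3
2. q=(1,18) nearest=1 d=14 new=(1,7) → add node 2 parent=1 cost=6
3. q=(6,9) nearest=1 d=5 new=(6,7) → add node 3 parent=1 cost=6
4. q=(11,24) nearest=2 d=17 new=(4,10) → blocked by [0,3]×[9,15], reject
5. q=(8,31) nearest=2 d=24 new=(4,10) → blocked by [0,3]×[9,15], reject
6. q=(12,36) nearest=2 d=29 new=(4,10) → blocked by [0,3]×[9,15], reject
7. q=(9,16) nearest=2 d=9 new=(4,10) → blocked by [0,3]×[9,15], reject
8. q=(0,19) nearest=2 d=12 new=(0,10) → blocked by [0,3]×[9,15], reject
9. q=(1,29) nearest=2 d=22 new=(1,10) → blocked by [0,3]×[9,15], reject
10. q=(9,5) nearest=3 d=3 new=(9,5) → add node 4 parent=3 cost=9
11. q=(9,29) nearest=2 d=22 new=(4,10) → blocked by [0,3]×[9,15], reject
12. q=(0,5) nearest=2 d=2 new=(0,5) → add node 5 parent=2 cost=8
13. q=(3,28) nearest=2 d=21 new=(3,10) → blocked by [0,3]×[9,15], reject
14. q=(1,23) nearest=2 d=16 new=(1,10) → blocked by [0,3]×[9,15], reject
15. q=(12,2) nearest=4 d=3 new=(12,2) → add node 6 parent=4 cost=12
16. q=(8,0) nearest=1 d=4 new=(7,1) → add node 7 parent=1 cost=6; rewire 6→7 (11<12)
17. q=(11,37) nearest=2 d=30 new=(4,10) → blocked by [0,3]×[9,15], reject
18. q=(8,12) nearest=3 d=5 new=(8,10) → blocked by [8,11]×[6,13], reject
19. q=(4,21) nearest=2 d=14 new=(4,10) → blocked by [0,3]×[9,15], reject
20. q=(10,23) nearest=2 d=16 new=(4,10) → blocked by [0,3]×[9,15], reject

Rewire events: 1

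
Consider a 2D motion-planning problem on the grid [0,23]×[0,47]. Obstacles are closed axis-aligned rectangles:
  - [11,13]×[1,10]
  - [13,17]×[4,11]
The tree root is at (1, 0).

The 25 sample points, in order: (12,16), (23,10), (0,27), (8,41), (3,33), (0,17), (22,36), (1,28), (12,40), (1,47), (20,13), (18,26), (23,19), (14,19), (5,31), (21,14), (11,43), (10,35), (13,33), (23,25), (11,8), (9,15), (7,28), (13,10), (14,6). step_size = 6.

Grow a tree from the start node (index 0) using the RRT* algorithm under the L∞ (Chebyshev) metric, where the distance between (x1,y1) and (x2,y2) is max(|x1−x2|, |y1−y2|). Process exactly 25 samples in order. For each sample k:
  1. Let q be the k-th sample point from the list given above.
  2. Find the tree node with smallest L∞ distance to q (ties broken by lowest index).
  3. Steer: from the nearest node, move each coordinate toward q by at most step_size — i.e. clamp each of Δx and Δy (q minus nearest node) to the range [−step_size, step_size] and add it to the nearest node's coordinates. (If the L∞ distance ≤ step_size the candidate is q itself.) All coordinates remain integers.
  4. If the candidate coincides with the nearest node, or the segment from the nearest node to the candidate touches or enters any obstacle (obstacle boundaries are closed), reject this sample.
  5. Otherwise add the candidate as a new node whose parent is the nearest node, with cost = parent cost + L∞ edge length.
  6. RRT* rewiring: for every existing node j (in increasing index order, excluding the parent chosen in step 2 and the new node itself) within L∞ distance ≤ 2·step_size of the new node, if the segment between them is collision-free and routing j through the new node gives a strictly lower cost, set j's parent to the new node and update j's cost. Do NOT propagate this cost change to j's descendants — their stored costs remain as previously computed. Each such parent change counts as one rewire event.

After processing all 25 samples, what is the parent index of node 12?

Parent of node 12: 10

1. q=(12,16) nearest=0 d=16 new=(7,6) → add node 1 parent=0 cost=6
2. q=(23,10) nearest=1 d=16 new=(13,10) → blocked by [11,13]×[1,10], reject
3. q=(0,27) nearest=1 d=21 new=(1,12) → add node 2 parent=1 cost=12
4. q=(8,41) nearest=2 d=29 new=(7,18) → add node 3 parent=2 cost=18
5. q=(3,33) nearest=3 d=15 new=(3,24) → add node 4 parent=3 cost=24
6. q=(0,17) nearest=2 d=5 new=(0,17) → add node 5 parent=2 cost=17
7. q=(22,36) nearest=3 d=18 new=(13,24) → add node 6 parent=3 cost=24
8. q=(1,28) nearest=4 d=4 new=(1,28) → add node 7 parent=4 cost=28
9. q=(12,40) nearest=7 d=12 new=(7,34) → add node 8 parent=7 cost=34
10. q=(1,47) nearest=8 d=13 new=(1,40) → add node 9 parent=8 cost=40
11. q=(20,13) nearest=6 d=11 new=(19,18) → add node 10 parent=6 cost=30
12. q=(18,26) nearest=6 d=5 new=(18,26) → add node 11 parent=6 cost=29
13. q=(23,19) nearest=10 d=4 new=(23,19) → add node 12 parent=10 cost=34
14. q=(14,19) nearest=6 d=5 new=(14,19) → add node 13 parent=6 cost=29
15. q=(5,31) nearest=8 d=3 new=(5,31) → add node 14 parent=8 cost=37
16. q=(21,14) nearest=10 d=4 new=(21,14) → add node 15 parent=10 cost=34
17. q=(11,43) nearest=8 d=9 new=(11,40) → add node 16 parent=8 cost=40
18. q=(10,35) nearest=8 d=3 new=(10,35) → add node 17 parent=8 cost=37
19. q=(13,33) nearest=17 d=3 new=(13,33) → add node 18 parent=17 cost=40
20. q=(23,25) nearest=11 d=5 new=(23,25) → add node 19 parent=11 cost=34
21. q=(11,8) nearest=1 d=4 new=(11,8) → blocked by [11,13]×[1,10], reject
22. q=(9,15) nearest=3 d=3 new=(9,15) → add node 20 parent=3 cost=21; rewire 13→20 (26<29); rewire 15→20 (33<34)
23. q=(7,28) nearest=14 d=3 new=(7,28) → add node 21 parent=14 cost=40
24. q=(13,10) nearest=20 d=5 new=(13,10) → blocked by [11,13]×[1,10], reject
25. q=(14,6) nearest=1 d=7 new=(13,6) → blocked by [11,13]×[1,10], reject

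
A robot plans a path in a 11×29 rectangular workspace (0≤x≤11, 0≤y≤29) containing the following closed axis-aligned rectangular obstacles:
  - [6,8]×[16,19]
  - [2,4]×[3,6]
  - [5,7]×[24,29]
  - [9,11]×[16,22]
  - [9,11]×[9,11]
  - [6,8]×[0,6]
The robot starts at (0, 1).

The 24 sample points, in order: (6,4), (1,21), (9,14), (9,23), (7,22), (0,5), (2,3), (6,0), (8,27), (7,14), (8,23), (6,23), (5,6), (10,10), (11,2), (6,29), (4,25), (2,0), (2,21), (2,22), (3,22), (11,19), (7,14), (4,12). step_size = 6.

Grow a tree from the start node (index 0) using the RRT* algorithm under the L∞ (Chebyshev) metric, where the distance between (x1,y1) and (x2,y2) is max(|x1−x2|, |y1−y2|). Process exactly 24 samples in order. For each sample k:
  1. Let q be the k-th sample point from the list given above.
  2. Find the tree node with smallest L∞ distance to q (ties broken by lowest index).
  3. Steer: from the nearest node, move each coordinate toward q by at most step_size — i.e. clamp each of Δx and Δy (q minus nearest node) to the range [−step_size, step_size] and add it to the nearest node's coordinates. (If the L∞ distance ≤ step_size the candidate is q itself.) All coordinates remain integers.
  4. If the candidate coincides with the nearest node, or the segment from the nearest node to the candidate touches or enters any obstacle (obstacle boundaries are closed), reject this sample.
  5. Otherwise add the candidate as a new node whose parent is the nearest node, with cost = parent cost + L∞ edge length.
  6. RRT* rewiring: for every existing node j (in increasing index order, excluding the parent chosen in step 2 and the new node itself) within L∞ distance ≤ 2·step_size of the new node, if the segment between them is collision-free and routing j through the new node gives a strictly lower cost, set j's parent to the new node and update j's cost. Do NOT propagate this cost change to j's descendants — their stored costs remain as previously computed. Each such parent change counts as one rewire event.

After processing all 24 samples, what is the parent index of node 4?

Parent of node 4: 2

1. q=(6,4) nearest=0 d=6 new=(6,4) → blocked by [2,4]×[3,6], reject
2. q=(1,21) nearest=0 d=20 new=(1,7) → add node 1 parent=0 cost=6
3. q=(9,14) nearest=1 d=8 new=(7,13) → add node 2 parent=1 cost=12
4. q=(9,23) nearest=2 d=10 new=(9,19) → blocked by [6,8]×[16,19], reject
5. q=(7,22) nearest=2 d=9 new=(7,19) → blocked by [6,8]×[16,19], reject
6. q=(0,5) nearest=1 d=2 new=(0,5) → add node 3 parent=1 cost=8
7. q=(2,3) nearest=0 d=2 new=(2,3) → blocked by [2,4]×[3,6], reject
8. q=(6,0) nearest=0 d=6 new=(6,0) → blocked by [6,8]×[0,6], reject
9. q=(8,27) nearest=2 d=14 new=(8,19) → blocked by [6,8]×[16,19], reject
10. q=(7,14) nearest=2 d=1 new=(7,14) → add node 4 parent=2 cost=13
11. q=(8,23) nearest=4 d=9 new=(8,20) → blocked by [6,8]×[16,19], reject
12. q=(6,23) nearest=4 d=9 new=(6,20) → blocked by [6,8]×[16,19], reject
13. q=(5,6) nearest=1 d=4 new=(5,6) → add node 5 parent=1 cost=10
14. q=(10,10) nearest=2 d=3 new=(10,10) → blocked by [9,11]×[9,11], reject
15. q=(11,2) nearest=5 d=6 new=(11,2) → blocked by [6,8]×[0,6], reject
16. q=(6,29) nearest=4 d=15 new=(6,20) → blocked by [6,8]×[16,19], reject
17. q=(4,25) nearest=4 d=11 new=(4,20) → blocked by [6,8]×[16,19], reject
18. q=(2,0) nearest=0 d=2 new=(2,0) → add node 6 parent=0 cost=2; rewire 3→6 (7<8)
19. q=(2,21) nearest=4 d=7 new=(2,20) → add node 7 parent=4 cost=19
20. q=(2,22) nearest=7 d=2 new=(2,22) → add node 8 parent=7 cost=21
21. q=(3,22) nearest=8 d=1 new=(3,22) → add node 9 parent=8 cost=22
22. q=(11,19) nearest=4 d=5 new=(11,19) → blocked by [9,11]×[16,22], reject
23. q=(7,14) nearest=4 d=0 → coincident, reject
24. q=(4,12) nearest=2 d=3 new=(4,12) → add node 10 parent=2 cost=15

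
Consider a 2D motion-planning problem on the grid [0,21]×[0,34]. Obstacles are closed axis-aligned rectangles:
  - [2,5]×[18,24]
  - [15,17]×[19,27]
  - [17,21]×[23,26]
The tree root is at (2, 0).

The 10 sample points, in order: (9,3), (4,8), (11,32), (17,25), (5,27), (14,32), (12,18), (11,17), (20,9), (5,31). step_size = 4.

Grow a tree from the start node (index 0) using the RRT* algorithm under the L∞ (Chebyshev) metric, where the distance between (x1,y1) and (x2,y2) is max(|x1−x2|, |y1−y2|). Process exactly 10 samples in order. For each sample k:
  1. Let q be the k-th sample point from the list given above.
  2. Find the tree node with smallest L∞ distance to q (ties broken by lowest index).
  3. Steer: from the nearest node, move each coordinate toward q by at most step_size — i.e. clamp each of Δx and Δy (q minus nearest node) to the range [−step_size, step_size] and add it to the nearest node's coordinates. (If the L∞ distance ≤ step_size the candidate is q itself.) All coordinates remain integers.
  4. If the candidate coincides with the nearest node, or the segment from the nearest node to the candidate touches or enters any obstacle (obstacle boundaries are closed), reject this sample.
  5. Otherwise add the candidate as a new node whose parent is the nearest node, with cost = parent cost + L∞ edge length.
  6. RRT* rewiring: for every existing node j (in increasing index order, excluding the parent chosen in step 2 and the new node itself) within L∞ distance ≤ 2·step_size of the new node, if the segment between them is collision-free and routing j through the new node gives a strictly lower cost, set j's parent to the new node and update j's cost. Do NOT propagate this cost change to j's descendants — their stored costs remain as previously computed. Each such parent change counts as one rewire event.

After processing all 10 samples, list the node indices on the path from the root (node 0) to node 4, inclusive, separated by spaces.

1. q=(9,3) nearest=0 d=7 new=(6,3) → add node 1 parent=0 cost=4
2. q=(4,8) nearest=1 d=5 new=(4,7) → add node 2 parent=1 cost=8
3. q=(11,32) nearest=2 d=25 new=(8,11) → add node 3 parent=2 cost=12
4. q=(17,25) nearest=3 d=14 new=(12,15) → add node 4 parent=3 cost=16
5. q=(5,27) nearest=4 d=12 new=(8,19) → add node 5 parent=4 cost=20
6. q=(14,32) nearest=5 d=13 new=(12,23) → add node 6 parent=5 cost=24
7. q=(12,18) nearest=4 d=3 new=(12,18) → add node 7 parent=4 cost=19
8. q=(11,17) nearest=7 d=1 new=(11,17) → add node 8 parent=7 cost=20
9. q=(20,9) nearest=4 d=8 new=(16,11) → add node 9 parent=4 cost=20
10. q=(5,31) nearest=6 d=8 new=(8,27) → add node 10 parent=6 cost=28

Path: 0 1 2 3 4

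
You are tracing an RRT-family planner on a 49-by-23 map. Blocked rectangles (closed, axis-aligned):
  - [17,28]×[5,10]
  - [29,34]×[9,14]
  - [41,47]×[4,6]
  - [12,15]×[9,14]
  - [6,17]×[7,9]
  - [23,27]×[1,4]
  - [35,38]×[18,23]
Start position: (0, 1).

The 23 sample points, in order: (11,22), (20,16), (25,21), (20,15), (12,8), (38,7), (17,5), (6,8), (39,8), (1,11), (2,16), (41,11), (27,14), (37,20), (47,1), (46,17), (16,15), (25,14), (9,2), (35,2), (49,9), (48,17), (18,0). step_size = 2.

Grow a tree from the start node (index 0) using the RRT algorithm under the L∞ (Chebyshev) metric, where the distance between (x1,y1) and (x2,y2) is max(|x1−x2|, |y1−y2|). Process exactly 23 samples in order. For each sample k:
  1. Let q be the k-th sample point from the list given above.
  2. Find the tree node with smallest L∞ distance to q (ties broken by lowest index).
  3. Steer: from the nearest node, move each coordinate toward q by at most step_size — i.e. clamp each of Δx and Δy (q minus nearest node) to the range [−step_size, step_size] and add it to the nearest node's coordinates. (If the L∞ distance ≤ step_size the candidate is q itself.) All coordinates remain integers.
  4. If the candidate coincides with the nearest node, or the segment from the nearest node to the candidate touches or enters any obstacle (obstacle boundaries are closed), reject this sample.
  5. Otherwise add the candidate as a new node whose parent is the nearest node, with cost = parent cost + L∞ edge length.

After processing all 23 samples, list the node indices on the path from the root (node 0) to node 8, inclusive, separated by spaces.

1. q=(11,22) nearest=0 d=21 new=(2,3) → add node 1 parent=0 cost=2
2. q=(20,16) nearest=1 d=18 new=(4,5) → add node 2 parent=1 cost=4
3. q=(25,21) nearest=2 d=21 new=(6,7) → blocked by [6,17]×[7,9], reject
4. q=(20,15) nearest=2 d=16 new=(6,7) → blocked by [6,17]×[7,9], reject
5. q=(12,8) nearest=2 d=8 new=(6,7) → blocked by [6,17]×[7,9], reject
6. q=(38,7) nearest=2 d=34 new=(6,7) → blocked by [6,17]×[7,9], reject
7. q=(17,5) nearest=2 d=13 new=(6,5) → add node 3 parent=2 cost=6
8. q=(6,8) nearest=2 d=3 new=(6,7) → blocked by [6,17]×[7,9], reject
9. q=(39,8) nearest=3 d=33 new=(8,7) → blocked by [6,17]×[7,9], reject
10. q=(1,11) nearest=2 d=6 new=(2,7) → add node 4 parent=2 cost=6
11. q=(2,16) nearest=4 d=9 new=(2,9) → add node 5 parent=4 cost=8
12. q=(41,11) nearest=3 d=35 new=(8,7) → blocked by [6,17]×[7,9], reject
13. q=(27,14) nearest=3 d=21 new=(8,7) → blocked by [6,17]×[7,9], reject
14. q=(37,20) nearest=3 d=31 new=(8,7) → blocked by [6,17]×[7,9], reject
15. q=(47,1) nearest=3 d=41 new=(8,3) → add node 6 parent=3 cost=8
16. q=(46,17) nearest=6 d=38 new=(10,5) → add node 7 parent=6 cost=10
17. q=(16,15) nearest=3 d=10 new=(8,7) → blocked by [6,17]×[7,9], reject
18. q=(25,14) nearest=7 d=15 new=(12,7) → blocked by [6,17]×[7,9], reject
19. q=(9,2) nearest=6 d=1 new=(9,2) → add node 8 parent=6 cost=9
20. q=(35,2) nearest=7 d=25 new=(12,3) → add node 9 parent=7 cost=12
21. q=(49,9) nearest=9 d=37 new=(14,5) → add node 10 parent=9 cost=14
22. q=(48,17) nearest=10 d=34 new=(16,7) → blocked by [6,17]×[7,9], reject
23. q=(18,0) nearest=10 d=5 new=(16,3) → add node 11 parent=10 cost=16

Path: 0 1 2 3 6 8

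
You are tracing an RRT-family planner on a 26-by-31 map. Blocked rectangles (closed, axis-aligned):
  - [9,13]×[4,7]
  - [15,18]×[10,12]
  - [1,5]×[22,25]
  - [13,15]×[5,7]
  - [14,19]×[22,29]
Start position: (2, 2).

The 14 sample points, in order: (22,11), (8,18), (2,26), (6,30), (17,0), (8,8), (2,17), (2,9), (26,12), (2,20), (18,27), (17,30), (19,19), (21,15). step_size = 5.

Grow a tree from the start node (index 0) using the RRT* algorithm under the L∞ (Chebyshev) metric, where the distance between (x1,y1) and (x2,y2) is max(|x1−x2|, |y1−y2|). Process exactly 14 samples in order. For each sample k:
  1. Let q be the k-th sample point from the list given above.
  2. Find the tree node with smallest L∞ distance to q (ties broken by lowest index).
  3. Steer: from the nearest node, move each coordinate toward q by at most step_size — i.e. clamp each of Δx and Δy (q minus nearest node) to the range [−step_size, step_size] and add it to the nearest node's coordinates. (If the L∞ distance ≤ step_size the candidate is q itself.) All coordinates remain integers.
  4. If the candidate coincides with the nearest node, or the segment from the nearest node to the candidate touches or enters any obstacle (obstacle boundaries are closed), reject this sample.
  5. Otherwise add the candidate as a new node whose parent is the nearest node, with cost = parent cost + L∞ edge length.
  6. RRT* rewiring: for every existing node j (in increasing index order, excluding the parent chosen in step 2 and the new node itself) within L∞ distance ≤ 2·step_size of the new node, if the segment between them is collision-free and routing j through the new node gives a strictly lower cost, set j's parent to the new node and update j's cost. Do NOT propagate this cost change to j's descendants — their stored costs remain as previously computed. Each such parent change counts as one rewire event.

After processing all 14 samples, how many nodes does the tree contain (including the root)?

Node count: 13

1. q=(22,11) nearest=0 d=20 new=(7,7) → add node 1 parent=0 cost=5
2. q=(8,18) nearest=1 d=11 new=(8,12) → add node 2 parent=1 cost=10
3. q=(2,26) nearest=2 d=14 new=(3,17) → add node 3 parent=2 cost=15
4. q=(6,30) nearest=3 d=13 new=(6,22) → add node 4 parent=3 cost=20
5. q=(17,0) nearest=1 d=10 new=(12,2) → blocked by [9,13]×[4,7], reject
6. q=(8,8) nearest=1 d=1 new=(8,8) → add node 5 parent=1 cost=6
7. q=(2,17) nearest=3 d=1 new=(2,17) → add node 6 parent=3 cost=16
8. q=(2,9) nearest=1 d=5 new=(2,9) → add node 7 parent=1 cost=10
9. q=(26,12) nearest=2 d=18 new=(13,12) → add node 8 parent=2 cost=15
10. q=(2,20) nearest=3 d=3 new=(2,20) → add node 9 parent=3 cost=18
11. q=(18,27) nearest=4 d=12 new=(11,27) → add node 10 parent=4 cost=25
12. q=(17,30) nearest=10 d=6 new=(16,30) → blocked by [14,19]×[22,29], reject
13. q=(19,19) nearest=8 d=7 new=(18,17) → add node 11 parent=8 cost=20
14. q=(21,15) nearest=11 d=3 new=(21,15) → add node 12 parent=11 cost=23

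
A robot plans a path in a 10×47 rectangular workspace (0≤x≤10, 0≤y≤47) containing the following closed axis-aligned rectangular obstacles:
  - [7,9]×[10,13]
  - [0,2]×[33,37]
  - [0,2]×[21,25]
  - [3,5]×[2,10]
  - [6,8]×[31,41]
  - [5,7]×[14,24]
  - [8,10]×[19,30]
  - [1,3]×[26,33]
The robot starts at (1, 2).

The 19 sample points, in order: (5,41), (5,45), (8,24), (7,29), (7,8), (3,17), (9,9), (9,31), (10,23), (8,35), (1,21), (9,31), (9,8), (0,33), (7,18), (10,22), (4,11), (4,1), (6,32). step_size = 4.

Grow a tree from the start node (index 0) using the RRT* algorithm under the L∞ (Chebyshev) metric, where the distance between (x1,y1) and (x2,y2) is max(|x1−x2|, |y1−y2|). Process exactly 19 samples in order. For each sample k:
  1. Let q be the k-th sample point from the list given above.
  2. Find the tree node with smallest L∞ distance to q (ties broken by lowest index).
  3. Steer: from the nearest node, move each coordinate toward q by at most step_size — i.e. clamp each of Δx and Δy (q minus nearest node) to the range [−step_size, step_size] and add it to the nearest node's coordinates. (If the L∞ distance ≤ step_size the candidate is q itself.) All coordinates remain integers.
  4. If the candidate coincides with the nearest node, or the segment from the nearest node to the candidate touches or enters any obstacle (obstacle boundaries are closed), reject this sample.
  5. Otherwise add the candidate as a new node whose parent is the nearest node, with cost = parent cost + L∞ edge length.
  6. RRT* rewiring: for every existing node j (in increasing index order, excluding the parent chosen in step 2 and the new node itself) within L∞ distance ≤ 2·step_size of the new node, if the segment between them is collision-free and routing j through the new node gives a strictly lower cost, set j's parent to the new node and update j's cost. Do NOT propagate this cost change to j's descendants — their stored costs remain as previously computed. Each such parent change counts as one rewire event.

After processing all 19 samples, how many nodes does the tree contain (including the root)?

1. q=(5,41) nearest=0 d=39 new=(5,6) → blocked by [3,5]×[2,10], reject
2. q=(5,45) nearest=0 d=43 new=(5,6) → blocked by [3,5]×[2,10], reject
3. q=(8,24) nearest=0 d=22 new=(5,6) → blocked by [3,5]×[2,10], reject
4. q=(7,29) nearest=0 d=27 new=(5,6) → blocked by [3,5]×[2,10], reject
5. q=(7,8) nearest=0 d=6 new=(5,6) → blocked by [3,5]×[2,10], reject
6. q=(3,17) nearest=0 d=15 new=(3,6) → blocked by [3,5]×[2,10], reject
7. q=(9,9) nearest=0 d=8 new=(5,6) → blocked by [3,5]×[2,10], reject
8. q=(9,31) nearest=0 d=29 new=(5,6) → blocked by [3,5]×[2,10], reject
9. q=(10,23) nearest=0 d=21 new=(5,6) → blocked by [3,5]×[2,10], reject
10. q=(8,35) nearest=0 d=33 new=(5,6) → blocked by [3,5]×[2,10], reject
11. q=(1,21) nearest=0 d=19 new=(1,6) → add node 1 parent=0 cost=4
12. q=(9,31) nearest=1 d=25 new=(5,10) → blocked by [3,5]×[2,10], reject
13. q=(9,8) nearest=0 d=8 new=(5,6) → blocked by [3,5]×[2,10], reject
14. q=(0,33) nearest=1 d=27 new=(0,10) → add node 2 parent=1 cost=8
15. q=(7,18) nearest=2 d=8 new=(4,14) → add node 3 parent=2 cost=12
16. q=(10,22) nearest=3 d=8 new=(8,18) → blocked by [5,7]×[14,24], reject
17. q=(4,11) nearest=3 d=3 new=(4,11) → add node 4 parent=3 cost=15
18. q=(4,1) nearest=0 d=3 new=(4,1) → add node 5 parent=0 cost=3
19. q=(6,32) nearest=3 d=18 new=(6,18) → blocked by [5,7]×[14,24], reject

Node count: 6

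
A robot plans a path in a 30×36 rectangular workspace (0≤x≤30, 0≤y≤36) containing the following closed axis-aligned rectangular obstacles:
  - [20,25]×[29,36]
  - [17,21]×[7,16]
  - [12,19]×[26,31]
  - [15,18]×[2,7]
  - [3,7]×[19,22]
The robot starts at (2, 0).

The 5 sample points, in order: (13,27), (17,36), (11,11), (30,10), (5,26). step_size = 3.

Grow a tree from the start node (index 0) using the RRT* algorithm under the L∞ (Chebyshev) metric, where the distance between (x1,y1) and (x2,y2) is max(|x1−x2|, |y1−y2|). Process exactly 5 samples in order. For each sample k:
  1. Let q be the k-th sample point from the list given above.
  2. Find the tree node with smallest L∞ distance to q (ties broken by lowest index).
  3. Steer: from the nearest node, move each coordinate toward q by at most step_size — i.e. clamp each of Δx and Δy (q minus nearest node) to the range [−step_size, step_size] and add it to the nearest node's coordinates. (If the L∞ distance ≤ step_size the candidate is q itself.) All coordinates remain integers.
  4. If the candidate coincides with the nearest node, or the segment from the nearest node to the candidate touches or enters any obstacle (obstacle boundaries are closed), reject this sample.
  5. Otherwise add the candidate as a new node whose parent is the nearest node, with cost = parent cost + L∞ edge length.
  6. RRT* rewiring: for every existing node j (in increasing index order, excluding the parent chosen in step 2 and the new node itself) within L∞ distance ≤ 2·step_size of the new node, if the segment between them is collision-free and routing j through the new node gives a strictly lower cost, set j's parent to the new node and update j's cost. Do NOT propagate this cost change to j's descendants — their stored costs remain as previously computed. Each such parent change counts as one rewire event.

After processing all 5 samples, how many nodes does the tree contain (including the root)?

1. q=(13,27) nearest=0 d=27 new=(5,3) → add node 1 parent=0 cost=3
2. q=(17,36) nearest=1 d=33 new=(8,6) → add node 2 parent=1 cost=6
3. q=(11,11) nearest=2 d=5 new=(11,9) → add node 3 parent=2 cost=9
4. q=(30,10) nearest=3 d=19 new=(14,10) → add node 4 parent=3 cost=12
5. q=(5,26) nearest=4 d=16 new=(11,13) → add node 5 parent=4 cost=15

Node count: 6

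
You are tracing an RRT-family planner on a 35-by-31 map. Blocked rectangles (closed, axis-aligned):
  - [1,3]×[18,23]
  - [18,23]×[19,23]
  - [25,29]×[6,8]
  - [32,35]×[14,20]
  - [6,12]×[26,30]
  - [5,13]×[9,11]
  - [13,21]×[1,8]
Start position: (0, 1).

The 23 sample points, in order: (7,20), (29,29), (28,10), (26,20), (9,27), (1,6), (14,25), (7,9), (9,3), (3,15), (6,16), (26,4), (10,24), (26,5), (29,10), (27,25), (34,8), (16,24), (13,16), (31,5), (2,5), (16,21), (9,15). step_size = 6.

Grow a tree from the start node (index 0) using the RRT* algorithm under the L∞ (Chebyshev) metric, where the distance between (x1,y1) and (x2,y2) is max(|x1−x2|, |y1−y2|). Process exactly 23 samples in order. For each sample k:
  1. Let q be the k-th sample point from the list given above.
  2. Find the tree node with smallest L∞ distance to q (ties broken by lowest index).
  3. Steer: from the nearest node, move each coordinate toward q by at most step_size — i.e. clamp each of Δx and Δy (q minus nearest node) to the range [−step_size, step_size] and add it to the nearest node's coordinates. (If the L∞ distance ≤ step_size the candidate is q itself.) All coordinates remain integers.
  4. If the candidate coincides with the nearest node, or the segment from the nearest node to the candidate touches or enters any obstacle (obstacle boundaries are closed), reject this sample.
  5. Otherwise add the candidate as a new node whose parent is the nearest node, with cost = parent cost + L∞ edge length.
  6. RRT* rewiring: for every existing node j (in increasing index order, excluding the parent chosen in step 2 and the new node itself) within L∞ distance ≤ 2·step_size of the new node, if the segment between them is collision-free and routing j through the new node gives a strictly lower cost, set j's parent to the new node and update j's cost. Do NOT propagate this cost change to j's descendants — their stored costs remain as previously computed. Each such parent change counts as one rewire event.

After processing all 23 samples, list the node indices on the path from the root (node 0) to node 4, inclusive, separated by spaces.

Path: 0 2 4

1. q=(7,20) nearest=0 d=19 new=(6,7) → add node 1 parent=0 cost=6
2. q=(29,29) nearest=1 d=23 new=(12,13) → blocked by [5,13]×[9,11], reject
3. q=(28,10) nearest=1 d=22 new=(12,10) → blocked by [5,13]×[9,11], reject
4. q=(26,20) nearest=1 d=20 new=(12,13) → blocked by [5,13]×[9,11], reject
5. q=(9,27) nearest=1 d=20 new=(9,13) → blocked by [5,13]×[9,11], reject
6. q=(1,6) nearest=0 d=5 new=(1,6) → add node 2 parent=0 cost=5
7. q=(14,25) nearest=1 d=18 new=(12,13) → blocked by [5,13]×[9,11], reject
8. q=(7,9) nearest=1 d=2 new=(7,9) → blocked by [5,13]×[9,11], reject
9. q=(9,3) nearest=1 d=4 new=(9,3) → add node 3 parent=1 cost=10
10. q=(3,15) nearest=1 d=8 new=(3,13) → blocked by [5,13]×[9,11], reject
11. q=(6,16) nearest=1 d=9 new=(6,13) → blocked by [5,13]×[9,11], reject
12. q=(26,4) nearest=3 d=17 new=(15,4) → blocked by [13,21]×[1,8], reject
13. q=(10,24) nearest=1 d=17 new=(10,13) → blocked by [5,13]×[9,11], reject
14. q=(26,5) nearest=3 d=17 new=(15,5) → blocked by [13,21]×[1,8], reject
15. q=(29,10) nearest=3 d=20 new=(15,9) → blocked by [13,21]×[1,8], reject
16. q=(27,25) nearest=1 d=21 new=(12,13) → blocked by [5,13]×[9,11], reject
17. q=(34,8) nearest=3 d=25 new=(15,8) → blocked by [13,21]×[1,8], reject
18. q=(16,24) nearest=1 d=17 new=(12,13) → blocked by [5,13]×[9,11], reject
19. q=(13,16) nearest=1 d=9 new=(12,13) → blocked by [5,13]×[9,11], reject
20. q=(31,5) nearest=3 d=22 new=(15,5) → blocked by [13,21]×[1,8], reject
21. q=(2,5) nearest=2 d=1 new=(2,5) → add node 4 parent=2 cost=6
22. q=(16,21) nearest=1 d=14 new=(12,13) → blocked by [5,13]×[9,11], reject
23. q=(9,15) nearest=1 d=8 new=(9,13) → blocked by [5,13]×[9,11], reject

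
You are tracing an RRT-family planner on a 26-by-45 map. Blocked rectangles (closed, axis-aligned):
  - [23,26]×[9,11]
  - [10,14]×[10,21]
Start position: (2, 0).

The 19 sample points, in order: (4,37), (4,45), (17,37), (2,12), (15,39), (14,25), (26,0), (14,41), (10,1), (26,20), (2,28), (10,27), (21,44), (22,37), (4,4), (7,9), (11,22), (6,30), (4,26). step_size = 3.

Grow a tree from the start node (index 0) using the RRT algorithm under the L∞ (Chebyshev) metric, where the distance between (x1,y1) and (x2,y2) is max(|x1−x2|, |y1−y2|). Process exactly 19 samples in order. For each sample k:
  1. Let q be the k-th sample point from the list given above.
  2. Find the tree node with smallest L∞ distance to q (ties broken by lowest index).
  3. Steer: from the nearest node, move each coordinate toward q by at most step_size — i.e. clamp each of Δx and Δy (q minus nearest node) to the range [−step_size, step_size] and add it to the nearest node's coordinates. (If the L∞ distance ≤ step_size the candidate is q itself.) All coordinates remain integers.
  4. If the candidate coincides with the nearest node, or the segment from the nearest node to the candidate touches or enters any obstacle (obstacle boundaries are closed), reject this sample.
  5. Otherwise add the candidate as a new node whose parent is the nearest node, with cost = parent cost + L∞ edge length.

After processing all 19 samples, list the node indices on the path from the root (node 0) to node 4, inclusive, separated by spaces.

1. q=(4,37) nearest=0 d=37 new=(4,3) → add node 1 parent=0 cost=3
2. q=(4,45) nearest=1 d=42 new=(4,6) → add node 2 parent=1 cost=6
3. q=(17,37) nearest=2 d=31 new=(7,9) → add node 3 parent=2 cost=9
4. q=(2,12) nearest=3 d=5 new=(4,12) → add node 4 parent=3 cost=12
5. q=(15,39) nearest=4 d=27 new=(7,15) → add node 5 parent=4 cost=15
6. q=(14,25) nearest=5 d=10 new=(10,18) → blocked by [10,14]×[10,21], reject
7. q=(26,0) nearest=3 d=19 new=(10,6) → add node 6 parent=3 cost=12
8. q=(14,41) nearest=5 d=26 new=(10,18) → blocked by [10,14]×[10,21], reject
9. q=(10,1) nearest=6 d=5 new=(10,3) → add node 7 parent=6 cost=15
10. q=(26,20) nearest=6 d=16 new=(13,9) → add node 8 parent=6 cost=15
11. q=(2,28) nearest=5 d=13 new=(4,18) → add node 9 parent=5 cost=18
12. q=(10,27) nearest=9 d=9 new=(7,21) → add node 10 parent=9 cost=21
13. q=(21,44) nearest=10 d=23 new=(10,24) → add node 11 parent=10 cost=24
14. q=(22,37) nearest=11 d=13 new=(13,27) → add node 12 parent=11 cost=27
15. q=(4,4) nearest=1 d=1 new=(4,4) → add node 13 parent=1 cost=4
16. q=(7,9) nearest=3 d=0 → coincident, reject
17. q=(11,22) nearest=11 d=2 new=(11,22) → add node 14 parent=11 cost=26
18. q=(6,30) nearest=11 d=6 new=(7,27) → add node 15 parent=11 cost=27
19. q=(4,26) nearest=15 d=3 new=(4,26) → add node 16 parent=15 cost=30

Path: 0 1 2 3 4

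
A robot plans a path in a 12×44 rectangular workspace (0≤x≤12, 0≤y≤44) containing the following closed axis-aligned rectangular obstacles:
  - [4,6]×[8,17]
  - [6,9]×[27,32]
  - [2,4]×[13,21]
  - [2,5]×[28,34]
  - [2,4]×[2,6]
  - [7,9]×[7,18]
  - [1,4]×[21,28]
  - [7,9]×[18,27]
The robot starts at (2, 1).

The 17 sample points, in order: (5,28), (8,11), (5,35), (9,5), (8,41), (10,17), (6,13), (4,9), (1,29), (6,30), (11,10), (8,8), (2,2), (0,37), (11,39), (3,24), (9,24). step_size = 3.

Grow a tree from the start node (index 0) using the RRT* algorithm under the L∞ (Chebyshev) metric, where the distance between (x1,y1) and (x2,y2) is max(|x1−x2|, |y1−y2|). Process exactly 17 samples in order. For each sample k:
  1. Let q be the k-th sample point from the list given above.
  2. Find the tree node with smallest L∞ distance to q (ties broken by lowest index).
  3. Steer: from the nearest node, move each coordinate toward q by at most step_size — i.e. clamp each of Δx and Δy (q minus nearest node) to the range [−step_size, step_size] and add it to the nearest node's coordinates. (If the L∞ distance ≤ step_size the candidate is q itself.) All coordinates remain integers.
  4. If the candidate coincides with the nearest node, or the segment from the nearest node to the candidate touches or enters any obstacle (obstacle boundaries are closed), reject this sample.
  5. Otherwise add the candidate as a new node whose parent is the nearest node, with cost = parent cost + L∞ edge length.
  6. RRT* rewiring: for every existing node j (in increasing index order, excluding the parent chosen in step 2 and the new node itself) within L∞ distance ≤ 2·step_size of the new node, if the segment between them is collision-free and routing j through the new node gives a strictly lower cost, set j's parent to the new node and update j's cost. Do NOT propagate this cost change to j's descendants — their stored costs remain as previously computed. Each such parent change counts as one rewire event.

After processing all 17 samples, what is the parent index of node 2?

1. q=(5,28) nearest=0 d=27 new=(5,4) → blocked by [2,4]×[2,6], reject
2. q=(8,11) nearest=0 d=10 new=(5,4) → blocked by [2,4]×[2,6], reject
3. q=(5,35) nearest=0 d=34 new=(5,4) → blocked by [2,4]×[2,6], reject
4. q=(9,5) nearest=0 d=7 new=(5,4) → blocked by [2,4]×[2,6], reject
5. q=(8,41) nearest=0 d=40 new=(5,4) → blocked by [2,4]×[2,6], reject
6. q=(10,17) nearest=0 d=16 new=(5,4) → blocked by [2,4]×[2,6], reject
7. q=(6,13) nearest=0 d=12 new=(5,4) → blocked by [2,4]×[2,6], reject
8. q=(4,9) nearest=0 d=8 new=(4,4) → blocked by [2,4]×[2,6], reject
9. q=(1,29) nearest=0 d=28 new=(1,4) → add node 1 parent=0 cost=3
10. q=(6,30) nearest=1 d=26 new=(4,7) → blocked by [2,4]×[2,6], reject
11. q=(11,10) nearest=0 d=9 new=(5,4) → blocked by [2,4]×[2,6], reject
12. q=(8,8) nearest=0 d=7 new=(5,4) → blocked by [2,4]×[2,6], reject
13. q=(2,2) nearest=0 d=1 new=(2,2) → blocked by [2,4]×[2,6], reject
14. q=(0,37) nearest=1 d=33 new=(0,7) → add node 2 parent=1 cost=6
15. q=(11,39) nearest=2 d=32 new=(3,10) → add node 3 parent=2 cost=9
16. q=(3,24) nearest=3 d=14 new=(3,13) → blocked by [2,4]×[13,21], reject
17. q=(9,24) nearest=3 d=14 new=(6,13) → blocked by [4,6]×[8,17], reject

Parent of node 2: 1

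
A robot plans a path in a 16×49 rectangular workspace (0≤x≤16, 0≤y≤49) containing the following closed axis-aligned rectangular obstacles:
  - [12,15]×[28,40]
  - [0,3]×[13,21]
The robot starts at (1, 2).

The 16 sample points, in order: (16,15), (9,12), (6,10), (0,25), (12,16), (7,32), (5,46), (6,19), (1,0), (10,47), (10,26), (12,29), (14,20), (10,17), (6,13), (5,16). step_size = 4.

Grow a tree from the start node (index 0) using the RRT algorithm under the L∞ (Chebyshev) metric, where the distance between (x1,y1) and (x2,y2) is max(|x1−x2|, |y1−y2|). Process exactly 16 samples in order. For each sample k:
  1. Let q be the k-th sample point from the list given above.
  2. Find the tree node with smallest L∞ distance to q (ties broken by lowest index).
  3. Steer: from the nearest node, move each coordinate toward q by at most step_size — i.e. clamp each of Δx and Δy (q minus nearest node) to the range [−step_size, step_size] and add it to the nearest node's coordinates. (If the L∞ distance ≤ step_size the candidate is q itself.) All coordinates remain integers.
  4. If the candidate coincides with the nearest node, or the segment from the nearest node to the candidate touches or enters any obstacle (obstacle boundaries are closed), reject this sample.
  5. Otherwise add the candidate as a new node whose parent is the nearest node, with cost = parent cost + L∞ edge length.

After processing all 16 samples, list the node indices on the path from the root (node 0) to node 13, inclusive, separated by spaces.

Path: 0 1 2 5 13

1. q=(16,15) nearest=0 d=15 new=(5,6) → add node 1 parent=0 cost=4
2. q=(9,12) nearest=1 d=6 new=(9,10) → add node 2 parent=1 cost=8
3. q=(6,10) nearest=2 d=3 new=(6,10) → add node 3 parent=2 cost=11
4. q=(0,25) nearest=2 d=15 new=(5,14) → add node 4 parent=2 cost=12
5. q=(12,16) nearest=2 d=6 new=(12,14) → add node 5 parent=2 cost=12
6. q=(7,32) nearest=4 d=18 new=(7,18) → add node 6 parent=4 cost=16
7. q=(5,46) nearest=6 d=28 new=(5,22) → add node 7 parent=6 cost=20
8. q=(6,19) nearest=6 d=1 new=(6,19) → add node 8 parent=6 cost=17
9. q=(1,0) nearest=0 d=2 new=(1,0) → add node 9 parent=0 cost=2
10. q=(10,47) nearest=7 d=25 new=(9,26) → add node 10 parent=7 cost=24
11. q=(10,26) nearest=10 d=1 new=(10,26) → add node 11 parent=10 cost=25
12. q=(12,29) nearest=10 d=3 new=(12,29) → blocked by [12,15]×[28,40], reject
13. q=(14,20) nearest=5 d=6 new=(14,18) → add node 12 parent=5 cost=16
14. q=(10,17) nearest=5 d=3 new=(10,17) → add node 13 parent=5 cost=15
15. q=(6,13) nearest=4 d=1 new=(6,13) → add node 14 parent=4 cost=13
16. q=(5,16) nearest=4 d=2 new=(5,16) → add node 15 parent=4 cost=14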